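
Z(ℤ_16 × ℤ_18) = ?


Z(G) = {g ∈ G | gx = xg for all x ∈ G}
Direct product of abelian groups is abelian, so Z(G) = G

Z(ℤ_16 × ℤ_18) = ℤ_16 × ℤ_18


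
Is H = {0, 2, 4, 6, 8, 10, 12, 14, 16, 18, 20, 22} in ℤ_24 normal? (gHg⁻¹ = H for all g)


H = {0, 2, 4, 6, 8, 10, 12, 14, 16, 18, 20, 22} in ℤ_24
ℤ_24 is abelian; every subgroup of an abelian group is normal

Yes, normal subgroup


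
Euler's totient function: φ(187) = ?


Factor n: 187 = 11 × 17
φ(n) = n · ∏(1 - 1/p) over distinct primes p | n
φ(187) = 187 · (1 - 1/11) · (1 - 1/17) = 160

φ(187) = 160


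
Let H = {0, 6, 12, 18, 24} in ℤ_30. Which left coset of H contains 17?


17 + H = {17 + h (mod 30) : h ∈ H}
17+0=17, 17+6=23, 17+12=29, 17+18=5, 17+24=11
17 + H = {5, 11, 17, 23, 29} = 5 + H

17 + H = {5, 11, 17, 23, 29}


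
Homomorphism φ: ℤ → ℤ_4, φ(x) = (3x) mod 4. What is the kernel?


Kernel = preimage of identity
ker(φ) = {x ∈ ℤ : 3x ≡ 0 (mod 4)}. gcd(3,4) = 1, so 3x ≡ 0 (mod 4) ⟺ x ≡ 0 (mod 4/1 = 4). Hence ker(φ) = 4ℤ

ker(φ) = 4ℤ


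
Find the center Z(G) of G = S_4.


Z(G) = {g ∈ G | gx = xg for all x ∈ G}
S_n is non-abelian for n ≥ 3; Z(S_4) is trivial

Z(S_4) = {e}


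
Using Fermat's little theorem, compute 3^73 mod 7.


Fermat's little theorem: if p is prime and gcd(a,p)=1, then a^(p-1) ≡ 1 (mod p)
p = 7 is prime, gcd(3,7) = 1
Reduce exponent: 73 mod 6 = 1
So 3^73 ≡ 3^1 (mod 7)
3^1 mod 7 = 3

3^73 ≡ 3 (mod 7)


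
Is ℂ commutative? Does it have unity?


ℂ is a field: commutative, has unity, every nonzero element is a unit (hence an integral domain)
Commutative: Yes
Integral domain: Yes
Has unity: Yes

ℂ: Commutative=Yes, Unity=Yes


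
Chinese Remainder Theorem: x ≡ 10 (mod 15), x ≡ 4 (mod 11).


m₁ = 15, m₂ = 11, gcd = 1, so CRT applies. M = m₁·m₂ = 165
Let M₁ = M/m₁ = 11, M₂ = M/m₂ = 15
Find y₁ ≡ M₁⁻¹ (mod m₁): 11⁻¹ ≡ 11 (mod 15)
Find y₂ ≡ M₂⁻¹ (mod m₂): 15⁻¹ ≡ 3 (mod 11)
x = a₁·M₁·y₁ + a₂·M₂·y₂ = 10·11·11 + 4·15·3 = 1390
Reduce mod 165: x ≡ 70
Check: 70 mod 15 = 10 ✓, 70 mod 11 = 4 ✓

x ≡ 70 (mod 165)


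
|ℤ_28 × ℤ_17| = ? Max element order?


|ℤ_28 × ℤ_17| = 28 × 17 = 476
Max element order = lcm(28,17) = 476
Cyclic? Yes (gcd=1)

|ℤ_28×ℤ_17| = 476, max element order = 476


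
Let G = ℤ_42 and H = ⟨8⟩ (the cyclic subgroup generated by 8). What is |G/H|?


|⟨8⟩| = n / gcd(8, 42) = 42 / 2 = 21
H is normal (ℤ_42 is abelian).
|G/H| = |G| / |H| = 42 / 21 = 2

|G/H| = 2


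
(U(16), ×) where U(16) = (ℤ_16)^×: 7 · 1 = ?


Operation: multiplication mod 16
7 · 1 = (a × b) mod 16 with a = 7, b = 1

7 · 1 = 7


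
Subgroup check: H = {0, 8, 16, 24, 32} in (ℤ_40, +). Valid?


Subgroup test for H = {0, 8, 16, 24, 32} in (ℤ_40, +):
(1) 0 ∈ H? Yes
(2) Closure: for all a,b ∈ H, (a+b) mod 40 ∈ H? Yes
(3) Inverses: for all a ∈ H, -a mod 40 ∈ H? Yes

Yes, H is a subgroup of ℤ_40


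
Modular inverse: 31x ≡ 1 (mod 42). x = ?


Use the extended Euclidean algorithm to write 1 = 31·s + 42·t; then s mod 42 is the inverse.
Euclidean algorithm:
  31 = 0·42 + 31
  42 = 1·31 + 11
  31 = 2·11 + 9
  11 = 1·9 + 2
  9 = 4·2 + 1
  2 = 2·1 + 0
gcd(31,42) = 1
Back-substitution gives: 31·(19) + 42·(-14) = 1
So 31⁻¹ ≡ 19 ≡ 19 (mod 42)
Check: 31 × 19 = 589 ≡ 1 (mod 42) ✓

31⁻¹ ≡ 19 (mod 42)


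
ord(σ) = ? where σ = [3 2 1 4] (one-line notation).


Cycle decomposition: (1 3)
Cycle lengths: 2
Order = lcm(2) = 2

ord(σ) = 2


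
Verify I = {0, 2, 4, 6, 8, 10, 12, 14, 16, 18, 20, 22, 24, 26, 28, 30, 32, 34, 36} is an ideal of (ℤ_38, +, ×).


Check ideal conditions for I = {0, 2, 4, 6, 8, 10, 12, 14, 16, 18, 20, 22, 24, 26, 28, 30, 32, 34, 36} in ℤ_38:
(1) I is an additive subgroup? Yes
(2) For r ∈ ℤ_38 and a ∈ I: r·a ∈ I? Yes

Yes, I is an ideal of ℤ_38


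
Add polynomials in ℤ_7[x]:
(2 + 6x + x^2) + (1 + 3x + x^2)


Add coefficients mod 7:
x^0: 2 + 1 = 3 (mod 7)
x^1: 6 + 3 = 2 (mod 7)
x^2: 1 + 1 = 2 (mod 7)
Result: 3 + 2x + 2x^2

f + g = 3 + 2x + 2x^2


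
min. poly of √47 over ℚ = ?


√47 satisfies x² - 47 = 0, irreducible over ℚ since 47 is squarefree

Minimal polynomial: x² - 47


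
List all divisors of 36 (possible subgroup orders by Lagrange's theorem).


Lagrange's theorem: |H| divides |G|
|G| = 36
Divisors of 36: 1, 2, 3, 4, 6, 9, 12, 18, 36

Possible subgroup orders: {1, 2, 3, 4, 6, 9, 12, 18, 36}


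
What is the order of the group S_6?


|S_n| = n! (number of permutations of n symbols)
|S_6| = 6! = 720

|S_6| = 720


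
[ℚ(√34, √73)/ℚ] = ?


[ℚ(√34,√73):ℚ] = [ℚ(√34,√73):ℚ(√34)]·[ℚ(√34):ℚ] = 2·2 = 4

[ℚ(√34, √73)/ℚ] = 4


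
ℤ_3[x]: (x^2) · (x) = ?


Expand and collect like terms; reduce coefficients mod 3:
x^0: 0·0 = 0 ≡ 0 (mod 3)
x^1: 0·1 + 0·0 = 0 ≡ 0 (mod 3)
x^2: 0·1 + 1·0 = 0 ≡ 0 (mod 3)
x^3: 1·1 = 1 ≡ 1 (mod 3)
Result: x^3

f · g = x^3


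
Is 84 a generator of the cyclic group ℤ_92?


g generates ℤ_n iff gcd(g, n) = 1
gcd(84, 92) = 4
Since gcd = 4 ≠ 1, ⟨84⟩ has order 23 < 92, so 84 is not a generator.

No, 84 does not generate ℤ_92


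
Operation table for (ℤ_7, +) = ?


Elements: {0, 1, 2, 3, 4, 5, 6}
Operation: addition mod 7
Entry (a, b) = (a + b) mod 7

Cayley table:
  | 0 | 1 | 2 | 3 | 4 | 5 | 6
0 | 0 | 1 | 2 | 3 | 4 | 5 | 6
1 | 1 | 2 | 3 | 4 | 5 | 6 | 0
2 | 2 | 3 | 4 | 5 | 6 | 0 | 1
3 | 3 | 4 | 5 | 6 | 0 | 1 | 2
4 | 4 | 5 | 6 | 0 | 1 | 2 | 3
5 | 5 | 6 | 0 | 1 | 2 | 3 | 4
6 | 6 | 0 | 1 | 2 | 3 | 4 | 5


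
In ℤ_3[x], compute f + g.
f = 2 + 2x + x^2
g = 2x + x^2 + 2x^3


Add coefficients mod 3:
x^0: 2 + 0 = 2 (mod 3)
x^1: 2 + 2 = 1 (mod 3)
x^2: 1 + 1 = 2 (mod 3)
x^3: 0 + 2 = 2 (mod 3)
Result: 2 + x + 2x^2 + 2x^3

f + g = 2 + x + 2x^2 + 2x^3


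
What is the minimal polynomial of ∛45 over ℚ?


∛45 satisfies x³ - 45 = 0, irreducible over ℚ (no rational root; 45 is not a perfect cube)

Minimal polynomial: x³ - 45


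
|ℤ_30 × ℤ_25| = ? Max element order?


|ℤ_30 × ℤ_25| = 30 × 25 = 750
Max element order = lcm(30,25) = 150
Cyclic? No (gcd=5)

|ℤ_30×ℤ_25| = 750, max element order = 150


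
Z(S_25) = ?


Z(G) = {g ∈ G | gx = xg for all x ∈ G}
S_n is non-abelian for n ≥ 3; Z(S_25) is trivial

Z(S_25) = {e}


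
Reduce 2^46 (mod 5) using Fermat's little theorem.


Fermat's little theorem: if p is prime and gcd(a,p)=1, then a^(p-1) ≡ 1 (mod p)
p = 5 is prime, gcd(2,5) = 1
Reduce exponent: 46 mod 4 = 2
So 2^46 ≡ 2^2 (mod 5)
2^2 mod 5 = 4

2^46 ≡ 4 (mod 5)


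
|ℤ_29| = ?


ℤ_n has n elements.

|ℤ_29| = 29


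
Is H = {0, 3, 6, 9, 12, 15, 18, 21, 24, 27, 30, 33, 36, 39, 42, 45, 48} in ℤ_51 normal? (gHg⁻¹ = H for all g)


H = {0, 3, 6, 9, 12, 15, 18, 21, 24, 27, 30, 33, 36, 39, 42, 45, 48} in ℤ_51
ℤ_51 is abelian; every subgroup of an abelian group is normal

Yes, normal subgroup


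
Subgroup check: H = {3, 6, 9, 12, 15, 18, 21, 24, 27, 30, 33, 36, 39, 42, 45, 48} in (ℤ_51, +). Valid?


Subgroup test for H = {3, 6, 9, 12, 15, 18, 21, 24, 27, 30, 33, 36, 39, 42, 45, 48} in (ℤ_51, +):
(1) 0 ∈ H? No
(2) Closure: for all a,b ∈ H, (a+b) mod 51 ∈ H? No  [counterexample: 3 + 48 = 0 ∉ H]
(3) Inverses: for all a ∈ H, -a mod 51 ∈ H? Yes

No, H is not a subgroup of ℤ_51


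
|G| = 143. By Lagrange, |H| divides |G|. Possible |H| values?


Lagrange's theorem: |H| divides |G|
|G| = 143
Divisors of 143: 1, 11, 13, 143

Possible subgroup orders: {1, 11, 13, 143}


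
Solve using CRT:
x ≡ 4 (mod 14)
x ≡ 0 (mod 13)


m₁ = 14, m₂ = 13, gcd = 1, so CRT applies. M = m₁·m₂ = 182
Let M₁ = M/m₁ = 13, M₂ = M/m₂ = 14
Find y₁ ≡ M₁⁻¹ (mod m₁): 13⁻¹ ≡ 13 (mod 14)
Find y₂ ≡ M₂⁻¹ (mod m₂): 14⁻¹ ≡ 1 (mod 13)
x = a₁·M₁·y₁ + a₂·M₂·y₂ = 4·13·13 + 0·14·1 = 676
Reduce mod 182: x ≡ 130
Check: 130 mod 14 = 4 ✓, 130 mod 13 = 0 ✓

x ≡ 130 (mod 182)


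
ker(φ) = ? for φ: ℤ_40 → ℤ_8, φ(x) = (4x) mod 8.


Kernel = preimage of identity
ker(φ) = {x ∈ ℤ_40 : 4x ≡ 0 (mod 8)}. Since 8 | 40, φ is well-defined. The kernel is the cyclic subgroup ⟨2⟩ of ℤ_40 (order 20), i.e. {0, 2, 4, 6, 8, 10, 12, 14, 16, 18, 20, 22, 24, 26, 28, 30, 32, 34, 36, 38}

ker(φ) = {0, 2, 4, 6, 8, 10, 12, 14, 16, 18, 20, 22, 24, 26, 28, 30, 32, 34, 36, 38}


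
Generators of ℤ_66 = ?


g generates ℤ_n iff gcd(g,n) = 1
Prime factors of 66: 2, 3, 11
Generators are g ∈ {1,...,65} not divisible by any of these primes.
Generators: {1, 5, 7, 13, 17, 19, 23, 25, 29, 31, 35, 37, 41, 43, 47, 49, 53, 59, 61, 65}
Number of generators = φ(66) = 20

Generators of ℤ_66 = {1, 5, 7, 13, 17, 19, 23, 25, 29, 31, 35, 37, 41, 43, 47, 49, 53, 59, 61, 65}


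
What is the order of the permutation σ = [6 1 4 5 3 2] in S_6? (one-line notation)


Cycle decomposition: (1 6 2) (3 4 5)
Cycle lengths: 3, 3
Order = lcm(3, 3) = 3

ord(σ) = 3


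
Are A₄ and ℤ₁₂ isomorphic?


Comparing A₄ and ℤ₁₂:
A₄ is non-abelian, ℤ₁₂ is abelian

No, A₄ ≇ ℤ₁₂


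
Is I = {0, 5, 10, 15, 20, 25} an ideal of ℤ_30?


Check ideal conditions for I = {0, 5, 10, 15, 20, 25} in ℤ_30:
(1) I is an additive subgroup? Yes
(2) For r ∈ ℤ_30 and a ∈ I: r·a ∈ I? Yes

Yes, I is an ideal of ℤ_30


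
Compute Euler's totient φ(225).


Factor n: 225 = 3^2 × 5^2
φ(n) = n · ∏(1 - 1/p) over distinct primes p | n
φ(225) = 225 · (1 - 1/3) · (1 - 1/5) = 120

φ(225) = 120


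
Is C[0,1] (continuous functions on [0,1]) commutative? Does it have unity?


pointwise +,× is commutative with unity (constant 1); but bump functions with disjoint support multiply to 0 — zero divisors, so not an integral domain
Commutative: Yes
Integral domain: No
Has unity: Yes

C[0,1] (continuous functions on [0,1]): Commutative=Yes, Unity=Yes


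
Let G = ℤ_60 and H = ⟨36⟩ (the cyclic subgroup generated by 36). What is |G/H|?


|⟨36⟩| = n / gcd(36, 60) = 60 / 12 = 5
H is normal (ℤ_60 is abelian).
|G/H| = |G| / |H| = 60 / 5 = 12

|G/H| = 12


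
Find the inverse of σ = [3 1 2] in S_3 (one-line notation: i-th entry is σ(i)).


To find σ⁻¹, swap domain and range:
σ(1) = 3 → σ⁻¹(3) = 1
σ(2) = 1 → σ⁻¹(1) = 2
σ(3) = 2 → σ⁻¹(2) = 3

σ⁻¹ = [2 3 1]


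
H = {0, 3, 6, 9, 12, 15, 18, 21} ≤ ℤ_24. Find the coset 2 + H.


2 + H = {2 + h (mod 24) : h ∈ H}
2+0=2, 2+3=5, 2+6=8, 2+9=11, 2+12=14, 2+15=17, 2+18=20, 2+21=23

2 + H = {2, 5, 8, 11, 14, 17, 20, 23}


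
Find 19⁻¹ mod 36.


Use the extended Euclidean algorithm to write 1 = 19·s + 36·t; then s mod 36 is the inverse.
Euclidean algorithm:
  19 = 0·36 + 19
  36 = 1·19 + 17
  19 = 1·17 + 2
  17 = 8·2 + 1
  2 = 2·1 + 0
gcd(19,36) = 1
Back-substitution gives: 19·(-17) + 36·(9) = 1
So 19⁻¹ ≡ -17 ≡ 19 (mod 36)
Check: 19 × 19 = 361 ≡ 1 (mod 36) ✓

19⁻¹ ≡ 19 (mod 36)


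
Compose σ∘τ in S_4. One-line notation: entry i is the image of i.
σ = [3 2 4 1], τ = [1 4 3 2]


σ∘τ: apply τ first, then σ
1 →τ 1 →σ 3
2 →τ 4 →σ 1
3 →τ 3 →σ 4
4 →τ 2 →σ 2

σ∘τ = [3 1 4 2]


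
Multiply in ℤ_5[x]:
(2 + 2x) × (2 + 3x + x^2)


Expand and collect like terms; reduce coefficients mod 5:
x^0: 2·2 = 4 ≡ 4 (mod 5)
x^1: 2·3 + 2·2 = 10 ≡ 0 (mod 5)
x^2: 2·1 + 2·3 = 8 ≡ 3 (mod 5)
x^3: 2·1 = 2 ≡ 2 (mod 5)
Result: 4 + 3x^2 + 2x^3

f · g = 4 + 3x^2 + 2x^3


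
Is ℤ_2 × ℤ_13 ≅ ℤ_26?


Comparing ℤ_2 × ℤ_13 and ℤ_26:
gcd(2,13) = 1, so ℤ_2 × ℤ_13 ≅ ℤ_26 (CRT)

Yes, ℤ_2 × ℤ_13 ≅ ℤ_26


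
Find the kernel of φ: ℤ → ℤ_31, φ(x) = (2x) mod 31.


Kernel = preimage of identity
ker(φ) = {x ∈ ℤ : 2x ≡ 0 (mod 31)}. gcd(2,31) = 1, so 2x ≡ 0 (mod 31) ⟺ x ≡ 0 (mod 31/1 = 31). Hence ker(φ) = 31ℤ

ker(φ) = 31ℤ


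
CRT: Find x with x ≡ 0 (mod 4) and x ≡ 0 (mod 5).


m₁ = 4, m₂ = 5, gcd = 1, so CRT applies. M = m₁·m₂ = 20
Let M₁ = M/m₁ = 5, M₂ = M/m₂ = 4
Find y₁ ≡ M₁⁻¹ (mod m₁): 5⁻¹ ≡ 1 (mod 4)
Find y₂ ≡ M₂⁻¹ (mod m₂): 4⁻¹ ≡ 4 (mod 5)
x = a₁·M₁·y₁ + a₂·M₂·y₂ = 0·5·1 + 0·4·4 = 0
Reduce mod 20: x ≡ 0
Check: 0 mod 4 = 0 ✓, 0 mod 5 = 0 ✓

x ≡ 0 (mod 20)


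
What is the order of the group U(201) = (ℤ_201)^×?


U(n) is the group of units mod n; |U(n)| = φ(n)
|U(201)| = φ(201) = 132

|U(201) = (ℤ_201)^×| = 132


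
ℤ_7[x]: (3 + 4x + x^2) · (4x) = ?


Expand and collect like terms; reduce coefficients mod 7:
x^0: 3·0 = 0 ≡ 0 (mod 7)
x^1: 3·4 + 4·0 = 12 ≡ 5 (mod 7)
x^2: 4·4 + 1·0 = 16 ≡ 2 (mod 7)
x^3: 1·4 = 4 ≡ 4 (mod 7)
Result: 5x + 2x^2 + 4x^3

f · g = 5x + 2x^2 + 4x^3


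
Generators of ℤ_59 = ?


g generates ℤ_n iff gcd(g,n) = 1
Prime factors of 59: 59
Generators are g ∈ {1,...,58} not divisible by any of these primes.
Generators: {1, 2, 3, 4, 5, 6, 7, 8, 9, 10, 11, 12, 13, 14, 15, 16, 17, 18, 19, 20, 21, 22, 23, 24, 25, 26, 27, 28, 29, 30, 31, 32, 33, 34, 35, 36, 37, 38, 39, 40, 41, 42, 43, 44, 45, 46, 47, 48, 49, 50, 51, 52, 53, 54, 55, 56, 57, 58}
Number of generators = φ(59) = 58

Generators of ℤ_59 = {1, 2, 3, 4, 5, 6, 7, 8, 9, 10, 11, 12, 13, 14, 15, 16, 17, 18, 19, 20, 21, 22, 23, 24, 25, 26, 27, 28, 29, 30, 31, 32, 33, 34, 35, 36, 37, 38, 39, 40, 41, 42, 43, 44, 45, 46, 47, 48, 49, 50, 51, 52, 53, 54, 55, 56, 57, 58}


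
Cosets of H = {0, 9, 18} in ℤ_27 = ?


H = {0, 9, 18}, |H| = 3
Number of cosets = |G|/|H| = 27/3 = 9
0 + H = {0, 9, 18}
1 + H = {1, 10, 19}
2 + H = {2, 11, 20}
3 + H = {3, 12, 21}
4 + H = {4, 13, 22}
5 + H = {5, 14, 23}
6 + H = {6, 15, 24}
7 + H = {7, 16, 25}
8 + H = {8, 17, 26}

Cosets: 0+H={0,9,18}; 1+H={1,10,19}; 2+H={2,11,20}; 3+H={3,12,21}; 4+H={4,13,22}; 5+H={5,14,23}; 6+H={6,15,24}; 7+H={7,16,25}; 8+H={8,17,26}


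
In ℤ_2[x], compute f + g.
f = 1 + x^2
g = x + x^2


Add coefficients mod 2:
x^0: 1 + 0 = 1 (mod 2)
x^1: 0 + 1 = 1 (mod 2)
x^2: 1 + 1 = 0 (mod 2)
Result: 1 + x

f + g = 1 + x


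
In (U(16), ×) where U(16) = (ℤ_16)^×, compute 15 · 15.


Operation: multiplication mod 16
15 · 15 = (a × b) mod 16 with a = 15, b = 15

15 · 15 = 1


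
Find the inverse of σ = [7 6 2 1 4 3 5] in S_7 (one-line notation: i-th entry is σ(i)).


To find σ⁻¹, swap domain and range:
σ(1) = 7 → σ⁻¹(7) = 1
σ(2) = 6 → σ⁻¹(6) = 2
σ(3) = 2 → σ⁻¹(2) = 3
σ(4) = 1 → σ⁻¹(1) = 4
σ(5) = 4 → σ⁻¹(4) = 5
σ(6) = 3 → σ⁻¹(3) = 6
σ(7) = 5 → σ⁻¹(5) = 7

σ⁻¹ = [4 3 6 5 7 2 1]


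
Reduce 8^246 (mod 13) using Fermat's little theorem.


Fermat's little theorem: if p is prime and gcd(a,p)=1, then a^(p-1) ≡ 1 (mod p)
p = 13 is prime, gcd(8,13) = 1
Reduce exponent: 246 mod 12 = 6
So 8^246 ≡ 8^6 (mod 13)
8^6 mod 13 = 12

8^246 ≡ 12 (mod 13)


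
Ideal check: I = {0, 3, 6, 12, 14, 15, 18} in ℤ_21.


Check ideal conditions for I = {0, 3, 6, 12, 14, 15, 18} in ℤ_21:
(1) I is an additive subgroup? No
(2) For r ∈ ℤ_21 and a ∈ I: r·a ∈ I? No  [counterexample: r=2, a=14, r·a mod 21 = 7 ∉ I]

No, I is not an ideal of ℤ_21


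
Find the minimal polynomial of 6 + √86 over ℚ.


Let α = 6 + √86. Then α - 6 = √86, so (α - 6)² = 86, giving α² - 12α - 50 = 0. Degree 2 and α ∉ ℚ, so this is the minimal polynomial.

Minimal polynomial: x² - 12x - 50


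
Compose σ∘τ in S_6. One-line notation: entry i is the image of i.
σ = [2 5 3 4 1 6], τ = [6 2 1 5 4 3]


σ∘τ: apply τ first, then σ
1 →τ 6 →σ 6
2 →τ 2 →σ 5
3 →τ 1 →σ 2
4 →τ 5 →σ 1
5 →τ 4 →σ 4
6 →τ 3 →σ 3

σ∘τ = [6 5 2 1 4 3]


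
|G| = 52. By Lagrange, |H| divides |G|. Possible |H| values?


Lagrange's theorem: |H| divides |G|
|G| = 52
Divisors of 52: 1, 2, 4, 13, 26, 52

Possible subgroup orders: {1, 2, 4, 13, 26, 52}


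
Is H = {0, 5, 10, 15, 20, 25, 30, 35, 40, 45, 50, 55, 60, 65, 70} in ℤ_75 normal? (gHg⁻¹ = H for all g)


H = {0, 5, 10, 15, 20, 25, 30, 35, 40, 45, 50, 55, 60, 65, 70} in ℤ_75
ℤ_75 is abelian; every subgroup of an abelian group is normal

Yes, normal subgroup


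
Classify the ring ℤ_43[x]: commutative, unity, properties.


ℤ_43 is a field (n prime), so ℤ_43[x] is a commutative integral domain with unity
Commutative: Yes
Integral domain: Yes
Has unity: Yes

ℤ_43[x]: Commutative=Yes, Unity=Yes


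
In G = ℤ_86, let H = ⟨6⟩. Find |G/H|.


|⟨6⟩| = n / gcd(6, 86) = 86 / 2 = 43
H is normal (ℤ_86 is abelian).
|G/H| = |G| / |H| = 86 / 43 = 2

|G/H| = 2


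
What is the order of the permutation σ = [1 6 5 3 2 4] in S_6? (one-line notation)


Cycle decomposition: (2 6 4 3 5)
Cycle lengths: 5
Order = lcm(5) = 5

ord(σ) = 5


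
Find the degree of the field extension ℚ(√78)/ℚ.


√78 has minimal polynomial x² - 78 (irreducible over ℚ since 78 is squarefree)

[ℚ(√78)/ℚ] = 2


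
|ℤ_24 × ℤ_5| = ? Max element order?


|ℤ_24 × ℤ_5| = 24 × 5 = 120
Max element order = lcm(24,5) = 120
Cyclic? Yes (gcd=1)

|ℤ_24×ℤ_5| = 120, max element order = 120


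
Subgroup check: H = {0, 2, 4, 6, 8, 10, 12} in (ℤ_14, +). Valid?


Subgroup test for H = {0, 2, 4, 6, 8, 10, 12} in (ℤ_14, +):
(1) 0 ∈ H? Yes
(2) Closure: for all a,b ∈ H, (a+b) mod 14 ∈ H? Yes
(3) Inverses: for all a ∈ H, -a mod 14 ∈ H? Yes

Yes, H is a subgroup of ℤ_14


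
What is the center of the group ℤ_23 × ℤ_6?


Z(G) = {g ∈ G | gx = xg for all x ∈ G}
Direct product of abelian groups is abelian, so Z(G) = G

Z(ℤ_23 × ℤ_6) = ℤ_23 × ℤ_6


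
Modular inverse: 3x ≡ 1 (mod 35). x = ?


Use the extended Euclidean algorithm to write 1 = 3·s + 35·t; then s mod 35 is the inverse.
Euclidean algorithm:
  3 = 0·35 + 3
  35 = 11·3 + 2
  3 = 1·2 + 1
  2 = 2·1 + 0
gcd(3,35) = 1
Back-substitution gives: 3·(12) + 35·(-1) = 1
So 3⁻¹ ≡ 12 ≡ 12 (mod 35)
Check: 3 × 12 = 36 ≡ 1 (mod 35) ✓

3⁻¹ ≡ 12 (mod 35)


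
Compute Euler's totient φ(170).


Factor n: 170 = 2 × 5 × 17
φ(n) = n · ∏(1 - 1/p) over distinct primes p | n
φ(170) = 170 · (1 - 1/2) · (1 - 1/5) · (1 - 1/17) = 64

φ(170) = 64


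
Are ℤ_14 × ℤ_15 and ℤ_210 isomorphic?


Comparing ℤ_14 × ℤ_15 and ℤ_210:
gcd(14,15) = 1, so ℤ_14 × ℤ_15 ≅ ℤ_210 (CRT)

Yes, ℤ_14 × ℤ_15 ≅ ℤ_210


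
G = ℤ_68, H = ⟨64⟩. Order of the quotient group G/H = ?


|⟨64⟩| = n / gcd(64, 68) = 68 / 4 = 17
H is normal (ℤ_68 is abelian).
|G/H| = |G| / |H| = 68 / 17 = 4

|G/H| = 4


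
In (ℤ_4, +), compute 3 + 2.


Operation: addition mod 4
3 + 2 = (a + b) mod 4 with a = 3, b = 2

3 + 2 = 1


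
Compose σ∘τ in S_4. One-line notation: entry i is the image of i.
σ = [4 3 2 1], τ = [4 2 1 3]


σ∘τ: apply τ first, then σ
1 →τ 4 →σ 1
2 →τ 2 →σ 3
3 →τ 1 →σ 4
4 →τ 3 →σ 2

σ∘τ = [1 3 4 2]


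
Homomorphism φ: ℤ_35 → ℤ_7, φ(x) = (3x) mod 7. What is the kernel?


Kernel = preimage of identity
ker(φ) = {x ∈ ℤ_35 : 3x ≡ 0 (mod 7)}. Since 7 | 35, φ is well-defined. The kernel is the cyclic subgroup ⟨7⟩ of ℤ_35 (order 5), i.e. {0, 7, 14, 21, 28}

ker(φ) = {0, 7, 14, 21, 28}


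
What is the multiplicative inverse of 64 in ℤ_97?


Use the extended Euclidean algorithm to write 1 = 64·s + 97·t; then s mod 97 is the inverse.
Euclidean algorithm:
  64 = 0·97 + 64
  97 = 1·64 + 33
  64 = 1·33 + 31
  33 = 1·31 + 2
  31 = 15·2 + 1
  2 = 2·1 + 0
gcd(64,97) = 1
Back-substitution gives: 64·(47) + 97·(-31) = 1
So 64⁻¹ ≡ 47 ≡ 47 (mod 97)
Check: 64 × 47 = 3008 ≡ 1 (mod 97) ✓

64⁻¹ ≡ 47 (mod 97)


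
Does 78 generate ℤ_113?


g generates ℤ_n iff gcd(g, n) = 1
gcd(78, 113) = 1
Since gcd = 1, 78 is a generator.

Yes, 78 generates ℤ_113


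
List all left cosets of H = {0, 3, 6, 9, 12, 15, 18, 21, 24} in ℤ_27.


H = {0, 3, 6, 9, 12, 15, 18, 21, 24}, |H| = 9
Number of cosets = |G|/|H| = 27/9 = 3
0 + H = {0, 3, 6, 9, 12, 15, 18, 21, 24}
1 + H = {1, 4, 7, 10, 13, 16, 19, 22, 25}
2 + H = {2, 5, 8, 11, 14, 17, 20, 23, 26}

Cosets: 0+H={0,3,6,9,12,15,18,21,24}; 1+H={1,4,7,10,13,16,19,22,25}; 2+H={2,5,8,11,14,17,20,23,26}


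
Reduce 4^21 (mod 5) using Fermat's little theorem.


Fermat's little theorem: if p is prime and gcd(a,p)=1, then a^(p-1) ≡ 1 (mod p)
p = 5 is prime, gcd(4,5) = 1
Reduce exponent: 21 mod 4 = 1
So 4^21 ≡ 4^1 (mod 5)
4^1 mod 5 = 4

4^21 ≡ 4 (mod 5)


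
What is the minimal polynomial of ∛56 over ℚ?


∛56 satisfies x³ - 56 = 0, irreducible over ℚ (no rational root; 56 is not a perfect cube)

Minimal polynomial: x³ - 56


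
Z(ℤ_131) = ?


Z(G) = {g ∈ G | gx = xg for all x ∈ G}
ℤ_131 is abelian, so Z(G) = G

Z(ℤ_131) = ℤ_131


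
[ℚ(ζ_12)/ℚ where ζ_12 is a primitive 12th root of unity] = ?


[ℚ(ζ_n):ℚ] = deg Φ_n(x) = φ(n). Here φ(12) = 4

[ℚ(ζ_12)/ℚ where ζ_12 is a primitive 12th root of unity] = 4


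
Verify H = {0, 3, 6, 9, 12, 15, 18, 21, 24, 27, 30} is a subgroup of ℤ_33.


Subgroup test for H = {0, 3, 6, 9, 12, 15, 18, 21, 24, 27, 30} in (ℤ_33, +):
(1) 0 ∈ H? Yes
(2) Closure: for all a,b ∈ H, (a+b) mod 33 ∈ H? Yes
(3) Inverses: for all a ∈ H, -a mod 33 ∈ H? Yes

Yes, H is a subgroup of ℤ_33


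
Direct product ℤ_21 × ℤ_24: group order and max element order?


|ℤ_21 × ℤ_24| = 21 × 24 = 504
Max element order = lcm(21,24) = 168
Cyclic? No (gcd=3)

|ℤ_21×ℤ_24| = 504, max element order = 168


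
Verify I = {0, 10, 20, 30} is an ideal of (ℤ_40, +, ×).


Check ideal conditions for I = {0, 10, 20, 30} in ℤ_40:
(1) I is an additive subgroup? Yes
(2) For r ∈ ℤ_40 and a ∈ I: r·a ∈ I? Yes

Yes, I is an ideal of ℤ_40


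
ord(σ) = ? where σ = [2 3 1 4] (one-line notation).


Cycle decomposition: (1 2 3)
Cycle lengths: 3
Order = lcm(3) = 3

ord(σ) = 3


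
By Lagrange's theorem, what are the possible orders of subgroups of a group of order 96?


Lagrange's theorem: |H| divides |G|
|G| = 96
Divisors of 96: 1, 2, 3, 4, 6, 8, 12, 16, 24, 32, 48, 96

Possible subgroup orders: {1, 2, 3, 4, 6, 8, 12, 16, 24, 32, 48, 96}


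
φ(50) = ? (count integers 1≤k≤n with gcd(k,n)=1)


Factor n: 50 = 2 × 5^2
φ(n) = n · ∏(1 - 1/p) over distinct primes p | n
φ(50) = 50 · (1 - 1/2) · (1 - 1/5) = 20

φ(50) = 20


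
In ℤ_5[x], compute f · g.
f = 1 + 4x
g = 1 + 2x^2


Expand and collect like terms; reduce coefficients mod 5:
x^0: 1·1 = 1 ≡ 1 (mod 5)
x^1: 1·0 + 4·1 = 4 ≡ 4 (mod 5)
x^2: 1·2 + 4·0 = 2 ≡ 2 (mod 5)
x^3: 4·2 = 8 ≡ 3 (mod 5)
Result: 1 + 4x + 2x^2 + 3x^3

f · g = 1 + 4x + 2x^2 + 3x^3


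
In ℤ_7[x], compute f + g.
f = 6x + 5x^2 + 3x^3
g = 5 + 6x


Add coefficients mod 7:
x^0: 0 + 5 = 5 (mod 7)
x^1: 6 + 6 = 5 (mod 7)
x^2: 5 + 0 = 5 (mod 7)
x^3: 3 + 0 = 3 (mod 7)
Result: 5 + 5x + 5x^2 + 3x^3

f + g = 5 + 5x + 5x^2 + 3x^3


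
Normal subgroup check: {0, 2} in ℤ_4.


H = {0, 2} in ℤ_4
ℤ_4 is abelian; every subgroup of an abelian group is normal

Yes, normal subgroup


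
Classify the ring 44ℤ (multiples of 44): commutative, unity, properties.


44ℤ is a commutative ring under +,× but has no multiplicative identity (1 ∉ 44ℤ); it has no zero divisors, but without unity it is not an integral domain
Commutative: Yes
Integral domain: No
Has unity: No

44ℤ (multiples of 44): Commutative=Yes, Unity=No


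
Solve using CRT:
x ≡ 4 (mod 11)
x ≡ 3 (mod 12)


m₁ = 11, m₂ = 12, gcd = 1, so CRT applies. M = m₁·m₂ = 132
Let M₁ = M/m₁ = 12, M₂ = M/m₂ = 11
Find y₁ ≡ M₁⁻¹ (mod m₁): 12⁻¹ ≡ 1 (mod 11)
Find y₂ ≡ M₂⁻¹ (mod m₂): 11⁻¹ ≡ 11 (mod 12)
x = a₁·M₁·y₁ + a₂·M₂·y₂ = 4·12·1 + 3·11·11 = 411
Reduce mod 132: x ≡ 15
Check: 15 mod 11 = 4 ✓, 15 mod 12 = 3 ✓

x ≡ 15 (mod 132)


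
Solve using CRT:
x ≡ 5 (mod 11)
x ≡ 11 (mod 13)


m₁ = 11, m₂ = 13, gcd = 1, so CRT applies. M = m₁·m₂ = 143
Let M₁ = M/m₁ = 13, M₂ = M/m₂ = 11
Find y₁ ≡ M₁⁻¹ (mod m₁): 13⁻¹ ≡ 6 (mod 11)
Find y₂ ≡ M₂⁻¹ (mod m₂): 11⁻¹ ≡ 6 (mod 13)
x = a₁·M₁·y₁ + a₂·M₂·y₂ = 5·13·6 + 11·11·6 = 1116
Reduce mod 143: x ≡ 115
Check: 115 mod 11 = 5 ✓, 115 mod 13 = 11 ✓

x ≡ 115 (mod 143)


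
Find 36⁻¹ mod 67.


Use the extended Euclidean algorithm to write 1 = 36·s + 67·t; then s mod 67 is the inverse.
Euclidean algorithm:
  36 = 0·67 + 36
  67 = 1·36 + 31
  36 = 1·31 + 5
  31 = 6·5 + 1
  5 = 5·1 + 0
gcd(36,67) = 1
Back-substitution gives: 36·(-13) + 67·(7) = 1
So 36⁻¹ ≡ -13 ≡ 54 (mod 67)
Check: 36 × 54 = 1944 ≡ 1 (mod 67) ✓

36⁻¹ ≡ 54 (mod 67)


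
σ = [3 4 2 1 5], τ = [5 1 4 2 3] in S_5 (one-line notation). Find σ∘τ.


σ∘τ: apply τ first, then σ
1 →τ 5 →σ 5
2 →τ 1 →σ 3
3 →τ 4 →σ 1
4 →τ 2 →σ 4
5 →τ 3 →σ 2

σ∘τ = [5 3 1 4 2]


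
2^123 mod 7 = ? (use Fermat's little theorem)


Fermat's little theorem: if p is prime and gcd(a,p)=1, then a^(p-1) ≡ 1 (mod p)
p = 7 is prime, gcd(2,7) = 1
Reduce exponent: 123 mod 6 = 3
So 2^123 ≡ 2^3 (mod 7)
2^3 mod 7 = 1

2^123 ≡ 1 (mod 7)


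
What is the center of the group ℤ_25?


Z(G) = {g ∈ G | gx = xg for all x ∈ G}
ℤ_25 is abelian, so Z(G) = G

Z(ℤ_25) = ℤ_25


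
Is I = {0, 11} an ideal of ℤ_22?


Check ideal conditions for I = {0, 11} in ℤ_22:
(1) I is an additive subgroup? Yes
(2) For r ∈ ℤ_22 and a ∈ I: r·a ∈ I? Yes

Yes, I is an ideal of ℤ_22


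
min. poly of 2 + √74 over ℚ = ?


Let α = 2 + √74. Then α - 2 = √74, so (α - 2)² = 74, giving α² - 4α - 70 = 0. Degree 2 and α ∉ ℚ, so this is the minimal polynomial.

Minimal polynomial: x² - 4x - 70


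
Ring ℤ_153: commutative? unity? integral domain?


ℤ_153 is a commutative ring with unity 1; 153 = 3×51 is composite, so 3·51 ≡ 0 gives zero divisors (not an integral domain)
Commutative: Yes
Integral domain: No
Has unity: Yes

ℤ_153: Commutative=Yes, Unity=Yes


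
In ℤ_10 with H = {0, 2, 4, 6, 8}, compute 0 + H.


0 + H = {0 + h (mod 10) : h ∈ H}
0+0=0, 0+2=2, 0+4=4, 0+6=6, 0+8=8

0 + H = {0, 2, 4, 6, 8}


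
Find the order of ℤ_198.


ℤ_n has n elements.

|ℤ_198| = 198


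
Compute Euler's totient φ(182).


Factor n: 182 = 2 × 7 × 13
φ(n) = n · ∏(1 - 1/p) over distinct primes p | n
φ(182) = 182 · (1 - 1/2) · (1 - 1/7) · (1 - 1/13) = 72

φ(182) = 72


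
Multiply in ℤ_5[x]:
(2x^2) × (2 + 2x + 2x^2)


Expand and collect like terms; reduce coefficients mod 5:
x^0: 0·2 = 0 ≡ 0 (mod 5)
x^1: 0·2 + 0·2 = 0 ≡ 0 (mod 5)
x^2: 0·2 + 0·2 + 2·2 = 4 ≡ 4 (mod 5)
x^3: 0·2 + 2·2 = 4 ≡ 4 (mod 5)
x^4: 2·2 = 4 ≡ 4 (mod 5)
Result: 4x^2 + 4x^3 + 4x^4

f · g = 4x^2 + 4x^3 + 4x^4


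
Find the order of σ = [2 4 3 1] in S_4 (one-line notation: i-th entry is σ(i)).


Cycle decomposition: (1 2 4)
Cycle lengths: 3
Order = lcm(3) = 3

ord(σ) = 3


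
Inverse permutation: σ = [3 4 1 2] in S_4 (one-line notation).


To find σ⁻¹, swap domain and range:
σ(1) = 3 → σ⁻¹(3) = 1
σ(2) = 4 → σ⁻¹(4) = 2
σ(3) = 1 → σ⁻¹(1) = 3
σ(4) = 2 → σ⁻¹(2) = 4

σ⁻¹ = [3 4 1 2]


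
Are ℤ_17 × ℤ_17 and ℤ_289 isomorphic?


Comparing ℤ_17 × ℤ_17 and ℤ_289:
gcd(17,17) = 17 ≠ 1. Max element order in ℤ_17×ℤ_17 is lcm(17,17) = 17 < 289, so it has no element of order 289

No, ℤ_17 × ℤ_17 ≇ ℤ_289


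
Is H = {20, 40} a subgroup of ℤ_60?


Subgroup test for H = {20, 40} in (ℤ_60, +):
(1) 0 ∈ H? No
(2) Closure: for all a,b ∈ H, (a+b) mod 60 ∈ H? No  [counterexample: 20 + 40 = 0 ∉ H]
(3) Inverses: for all a ∈ H, -a mod 60 ∈ H? Yes

No, H is not a subgroup of ℤ_60


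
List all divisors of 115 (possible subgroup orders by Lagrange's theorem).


Lagrange's theorem: |H| divides |G|
|G| = 115
Divisors of 115: 1, 5, 23, 115

Possible subgroup orders: {1, 5, 23, 115}


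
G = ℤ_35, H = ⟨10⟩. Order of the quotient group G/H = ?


|⟨10⟩| = n / gcd(10, 35) = 35 / 5 = 7
H is normal (ℤ_35 is abelian).
|G/H| = |G| / |H| = 35 / 7 = 5

|G/H| = 5


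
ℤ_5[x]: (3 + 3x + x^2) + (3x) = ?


Add coefficients mod 5:
x^0: 3 + 0 = 3 (mod 5)
x^1: 3 + 3 = 1 (mod 5)
x^2: 1 + 0 = 1 (mod 5)
Result: 3 + x + x^2

f + g = 3 + x + x^2


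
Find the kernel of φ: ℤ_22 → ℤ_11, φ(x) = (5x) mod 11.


Kernel = preimage of identity
ker(φ) = {x ∈ ℤ_22 : 5x ≡ 0 (mod 11)}. Since 11 | 22, φ is well-defined. The kernel is the cyclic subgroup ⟨11⟩ of ℤ_22 (order 2), i.e. {0, 11}

ker(φ) = {0, 11}


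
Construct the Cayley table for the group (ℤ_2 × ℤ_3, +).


Elements: {(0,0), (0,1), (0,2), (1,0), (1,1), (1,2)}
Operation: componentwise addition mod (2, 3)
Entry (a, b) = ((a₁+b₁) mod 2, (a₂+b₂) mod 3)

Cayley table:
      | (0,0) | (0,1) | (0,2) | (1,0) | (1,1) | (1,2)
(0,0) | (0,0) | (0,1) | (0,2) | (1,0) | (1,1) | (1,2)
(0,1) | (0,1) | (0,2) | (0,0) | (1,1) | (1,2) | (1,0)
(0,2) | (0,2) | (0,0) | (0,1) | (1,2) | (1,0) | (1,1)
(1,0) | (1,0) | (1,1) | (1,2) | (0,0) | (0,1) | (0,2)
(1,1) | (1,1) | (1,2) | (1,0) | (0,1) | (0,2) | (0,0)
(1,2) | (1,2) | (1,0) | (1,1) | (0,2) | (0,0) | (0,1)


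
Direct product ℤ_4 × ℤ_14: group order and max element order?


|ℤ_4 × ℤ_14| = 4 × 14 = 56
Max element order = lcm(4,14) = 28
Cyclic? No (gcd=2)

|ℤ_4×ℤ_14| = 56, max element order = 28


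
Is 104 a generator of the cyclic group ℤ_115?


g generates ℤ_n iff gcd(g, n) = 1
gcd(104, 115) = 1
Since gcd = 1, 104 is a generator.

Yes, 104 generates ℤ_115


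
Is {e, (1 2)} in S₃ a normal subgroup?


H = {e, (1 2)} in S₃
(1 3)(1 2)(1 3)⁻¹ = (2 3) ∉ {e, (1 2)}, so it is not normal

No, not a normal subgroup


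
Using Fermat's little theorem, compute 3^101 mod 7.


Fermat's little theorem: if p is prime and gcd(a,p)=1, then a^(p-1) ≡ 1 (mod p)
p = 7 is prime, gcd(3,7) = 1
Reduce exponent: 101 mod 6 = 5
So 3^101 ≡ 3^5 (mod 7)
3^5 mod 7 = 5

3^101 ≡ 5 (mod 7)


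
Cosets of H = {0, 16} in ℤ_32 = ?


H = {0, 16}, |H| = 2
Number of cosets = |G|/|H| = 32/2 = 16
0 + H = {0, 16}
1 + H = {1, 17}
2 + H = {2, 18}
3 + H = {3, 19}
4 + H = {4, 20}
5 + H = {5, 21}
6 + H = {6, 22}
7 + H = {7, 23}
8 + H = {8, 24}
9 + H = {9, 25}
10 + H = {10, 26}
11 + H = {11, 27}
12 + H = {12, 28}
13 + H = {13, 29}
14 + H = {14, 30}
15 + H = {15, 31}

Cosets: 0+H={0,16}; 1+H={1,17}; 2+H={2,18}; 3+H={3,19}; 4+H={4,20}; 5+H={5,21}; 6+H={6,22}; 7+H={7,23}; 8+H={8,24}; 9+H={9,25}; 10+H={10,26}; 11+H={11,27}; 12+H={12,28}; 13+H={13,29}; 14+H={14,30}; 15+H={15,31}


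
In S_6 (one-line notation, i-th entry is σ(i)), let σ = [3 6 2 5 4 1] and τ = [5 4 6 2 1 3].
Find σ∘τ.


σ∘τ: apply τ first, then σ
1 →τ 5 →σ 4
2 →τ 4 →σ 5
3 →τ 6 →σ 1
4 →τ 2 →σ 6
5 →τ 1 →σ 3
6 →τ 3 →σ 2

σ∘τ = [4 5 1 6 3 2]


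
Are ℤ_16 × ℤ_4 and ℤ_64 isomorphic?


Comparing ℤ_16 × ℤ_4 and ℤ_64:
gcd(16,4) = 4 ≠ 1. Max element order in ℤ_16×ℤ_4 is lcm(16,4) = 16 < 64, so it has no element of order 64

No, ℤ_16 × ℤ_4 ≇ ℤ_64


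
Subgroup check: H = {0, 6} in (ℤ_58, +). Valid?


Subgroup test for H = {0, 6} in (ℤ_58, +):
(1) 0 ∈ H? Yes
(2) Closure: for all a,b ∈ H, (a+b) mod 58 ∈ H? No  [counterexample: 6 + 6 = 12 ∉ H]
(3) Inverses: for all a ∈ H, -a mod 58 ∈ H? No

No, H is not a subgroup of ℤ_58


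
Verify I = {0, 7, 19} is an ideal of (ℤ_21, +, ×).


Check ideal conditions for I = {0, 7, 19} in ℤ_21:
(1) I is an additive subgroup? No
(2) For r ∈ ℤ_21 and a ∈ I: r·a ∈ I? No  [counterexample: r=2, a=7, r·a mod 21 = 14 ∉ I]

No, I is not an ideal of ℤ_21


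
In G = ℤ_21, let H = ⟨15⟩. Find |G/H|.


|⟨15⟩| = n / gcd(15, 21) = 21 / 3 = 7
H is normal (ℤ_21 is abelian).
|G/H| = |G| / |H| = 21 / 7 = 3

|G/H| = 3


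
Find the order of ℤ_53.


ℤ_n has n elements.

|ℤ_53| = 53


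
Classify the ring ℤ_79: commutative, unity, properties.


ℤ_79 is a commutative ring with unity 1; 79 is prime, so ℤ_79 is a field (hence an integral domain)
Commutative: Yes
Integral domain: Yes
Has unity: Yes

ℤ_79: Commutative=Yes, Unity=Yes


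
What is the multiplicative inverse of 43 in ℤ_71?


Use the extended Euclidean algorithm to write 1 = 43·s + 71·t; then s mod 71 is the inverse.
Euclidean algorithm:
  43 = 0·71 + 43
  71 = 1·43 + 28
  43 = 1·28 + 15
  28 = 1·15 + 13
  15 = 1·13 + 2
  13 = 6·2 + 1
  2 = 2·1 + 0
gcd(43,71) = 1
Back-substitution gives: 43·(-33) + 71·(20) = 1
So 43⁻¹ ≡ -33 ≡ 38 (mod 71)
Check: 43 × 38 = 1634 ≡ 1 (mod 71) ✓

43⁻¹ ≡ 38 (mod 71)


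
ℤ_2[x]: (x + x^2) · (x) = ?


Expand and collect like terms; reduce coefficients mod 2:
x^0: 0·0 = 0 ≡ 0 (mod 2)
x^1: 0·1 + 1·0 = 0 ≡ 0 (mod 2)
x^2: 1·1 + 1·0 = 1 ≡ 1 (mod 2)
x^3: 1·1 = 1 ≡ 1 (mod 2)
Result: x^2 + x^3

f · g = x^2 + x^3


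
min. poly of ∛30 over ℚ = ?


∛30 satisfies x³ - 30 = 0, irreducible over ℚ (no rational root; 30 is not a perfect cube)

Minimal polynomial: x³ - 30


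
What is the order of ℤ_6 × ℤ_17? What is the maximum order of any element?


|ℤ_6 × ℤ_17| = 6 × 17 = 102
Max element order = lcm(6,17) = 102
Cyclic? Yes (gcd=1)

|ℤ_6×ℤ_17| = 102, max element order = 102


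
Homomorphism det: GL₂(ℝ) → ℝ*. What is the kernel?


Kernel = preimage of identity
ker(det) = {A | det(A) = 1} = SL₂(ℝ)

ker(det) = SL₂(ℝ)


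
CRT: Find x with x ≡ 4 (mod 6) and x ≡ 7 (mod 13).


m₁ = 6, m₂ = 13, gcd = 1, so CRT applies. M = m₁·m₂ = 78
Let M₁ = M/m₁ = 13, M₂ = M/m₂ = 6
Find y₁ ≡ M₁⁻¹ (mod m₁): 13⁻¹ ≡ 1 (mod 6)
Find y₂ ≡ M₂⁻¹ (mod m₂): 6⁻¹ ≡ 11 (mod 13)
x = a₁·M₁·y₁ + a₂·M₂·y₂ = 4·13·1 + 7·6·11 = 514
Reduce mod 78: x ≡ 46
Check: 46 mod 6 = 4 ✓, 46 mod 13 = 7 ✓

x ≡ 46 (mod 78)


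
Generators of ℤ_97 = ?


g generates ℤ_n iff gcd(g,n) = 1
Prime factors of 97: 97
Generators are g ∈ {1,...,96} not divisible by any of these primes.
Generators: {1, 2, 3, 4, 5, 6, 7, 8, 9, 10, 11, 12, 13, 14, 15, 16, 17, 18, 19, 20, 21, 22, 23, 24, 25, 26, 27, 28, 29, 30, 31, 32, 33, 34, 35, 36, 37, 38, 39, 40, 41, 42, 43, 44, 45, 46, 47, 48, 49, 50, 51, 52, 53, 54, 55, 56, 57, 58, 59, 60, 61, 62, 63, 64, 65, 66, 67, 68, 69, 70, 71, 72, 73, 74, 75, 76, 77, 78, 79, 80, 81, 82, 83, 84, 85, 86, 87, 88, 89, 90, 91, 92, 93, 94, 95, 96}
Number of generators = φ(97) = 96

Generators of ℤ_97 = {1, 2, 3, 4, 5, 6, 7, 8, 9, 10, 11, 12, 13, 14, 15, 16, 17, 18, 19, 20, 21, 22, 23, 24, 25, 26, 27, 28, 29, 30, 31, 32, 33, 34, 35, 36, 37, 38, 39, 40, 41, 42, 43, 44, 45, 46, 47, 48, 49, 50, 51, 52, 53, 54, 55, 56, 57, 58, 59, 60, 61, 62, 63, 64, 65, 66, 67, 68, 69, 70, 71, 72, 73, 74, 75, 76, 77, 78, 79, 80, 81, 82, 83, 84, 85, 86, 87, 88, 89, 90, 91, 92, 93, 94, 95, 96}


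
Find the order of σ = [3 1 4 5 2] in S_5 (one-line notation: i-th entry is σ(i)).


Cycle decomposition: (1 3 4 5 2)
Cycle lengths: 5
Order = lcm(5) = 5

ord(σ) = 5


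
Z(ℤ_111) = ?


Z(G) = {g ∈ G | gx = xg for all x ∈ G}
ℤ_111 is abelian, so Z(G) = G

Z(ℤ_111) = ℤ_111


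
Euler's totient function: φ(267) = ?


Factor n: 267 = 3 × 89
φ(n) = n · ∏(1 - 1/p) over distinct primes p | n
φ(267) = 267 · (1 - 1/3) · (1 - 1/89) = 176

φ(267) = 176


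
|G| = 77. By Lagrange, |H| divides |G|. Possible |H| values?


Lagrange's theorem: |H| divides |G|
|G| = 77
Divisors of 77: 1, 7, 11, 77

Possible subgroup orders: {1, 7, 11, 77}


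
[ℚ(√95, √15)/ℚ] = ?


[ℚ(√95,√15):ℚ] = [ℚ(√95,√15):ℚ(√95)]·[ℚ(√95):ℚ] = 2·2 = 4

[ℚ(√95, √15)/ℚ] = 4


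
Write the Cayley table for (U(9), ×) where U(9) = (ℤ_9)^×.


Elements: {1, 2, 4, 5, 7, 8}
Operation: multiplication mod 9
Entry (a, b) = (a × b) mod 9

Cayley table:
  | 1 | 2 | 4 | 5 | 7 | 8
1 | 1 | 2 | 4 | 5 | 7 | 8
2 | 2 | 4 | 8 | 1 | 5 | 7
4 | 4 | 8 | 7 | 2 | 1 | 5
5 | 5 | 1 | 2 | 7 | 8 | 4
7 | 7 | 5 | 1 | 8 | 4 | 2
8 | 8 | 7 | 5 | 4 | 2 | 1


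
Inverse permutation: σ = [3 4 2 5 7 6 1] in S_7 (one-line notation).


To find σ⁻¹, swap domain and range:
σ(1) = 3 → σ⁻¹(3) = 1
σ(2) = 4 → σ⁻¹(4) = 2
σ(3) = 2 → σ⁻¹(2) = 3
σ(4) = 5 → σ⁻¹(5) = 4
σ(5) = 7 → σ⁻¹(7) = 5
σ(6) = 6 → σ⁻¹(6) = 6
σ(7) = 1 → σ⁻¹(1) = 7

σ⁻¹ = [7 3 1 2 4 6 5]


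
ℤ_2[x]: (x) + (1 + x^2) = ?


Add coefficients mod 2:
x^0: 0 + 1 = 1 (mod 2)
x^1: 1 + 0 = 1 (mod 2)
x^2: 0 + 1 = 1 (mod 2)
Result: 1 + x + x^2

f + g = 1 + x + x^2


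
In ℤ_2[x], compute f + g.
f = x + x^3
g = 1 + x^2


Add coefficients mod 2:
x^0: 0 + 1 = 1 (mod 2)
x^1: 1 + 0 = 1 (mod 2)
x^2: 0 + 1 = 1 (mod 2)
x^3: 1 + 0 = 1 (mod 2)
Result: 1 + x + x^2 + x^3

f + g = 1 + x + x^2 + x^3


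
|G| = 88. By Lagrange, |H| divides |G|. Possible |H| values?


Lagrange's theorem: |H| divides |G|
|G| = 88
Divisors of 88: 1, 2, 4, 8, 11, 22, 44, 88

Possible subgroup orders: {1, 2, 4, 8, 11, 22, 44, 88}


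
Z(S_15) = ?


Z(G) = {g ∈ G | gx = xg for all x ∈ G}
S_n is non-abelian for n ≥ 3; Z(S_15) is trivial

Z(S_15) = {e}


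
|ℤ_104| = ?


ℤ_n has n elements.

|ℤ_104| = 104


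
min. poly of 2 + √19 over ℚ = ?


Let α = 2 + √19. Then α - 2 = √19, so (α - 2)² = 19, giving α² - 4α - 15 = 0. Degree 2 and α ∉ ℚ, so this is the minimal polynomial.

Minimal polynomial: x² - 4x - 15


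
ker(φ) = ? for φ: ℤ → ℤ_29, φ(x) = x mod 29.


Kernel = preimage of identity
ker(φ) = {x ∈ ℤ : x ≡ 0 (mod 29)} = 29ℤ = {0, ±29, ±58, ...}

ker(φ) = 29ℤ


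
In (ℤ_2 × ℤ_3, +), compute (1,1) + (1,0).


Operation: componentwise addition mod (2, 3)
(1,1) + (1,0) = ((a₁+b₁) mod 2, (a₂+b₂) mod 3) with a = (1,1), b = (1,0)

(1,1) + (1,0) = (0,1)


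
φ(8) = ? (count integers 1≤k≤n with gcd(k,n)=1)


φ(n) = count of k ∈ {1,...,n} with gcd(k,n)=1
Coprimes to 8: {1, 3, 5, 7}
Count: 4

φ(8) = 4


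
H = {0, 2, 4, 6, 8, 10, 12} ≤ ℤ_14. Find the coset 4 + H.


4 + H = {4 + h (mod 14) : h ∈ H}
4+0=4, 4+2=6, 4+4=8, 4+6=10, 4+8=12, 4+10=0, 4+12=2
4 + H = {0, 2, 4, 6, 8, 10, 12} = 0 + H

4 + H = {0, 2, 4, 6, 8, 10, 12}


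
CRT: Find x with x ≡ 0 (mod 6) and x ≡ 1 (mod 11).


m₁ = 6, m₂ = 11, gcd = 1, so CRT applies. M = m₁·m₂ = 66
Let M₁ = M/m₁ = 11, M₂ = M/m₂ = 6
Find y₁ ≡ M₁⁻¹ (mod m₁): 11⁻¹ ≡ 5 (mod 6)
Find y₂ ≡ M₂⁻¹ (mod m₂): 6⁻¹ ≡ 2 (mod 11)
x = a₁·M₁·y₁ + a₂·M₂·y₂ = 0·11·5 + 1·6·2 = 12
Reduce mod 66: x ≡ 12
Check: 12 mod 6 = 0 ✓, 12 mod 11 = 1 ✓

x ≡ 12 (mod 66)


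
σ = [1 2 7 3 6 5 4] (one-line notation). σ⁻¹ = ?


To find σ⁻¹, swap domain and range:
σ(1) = 1 → σ⁻¹(1) = 1
σ(2) = 2 → σ⁻¹(2) = 2
σ(3) = 7 → σ⁻¹(7) = 3
σ(4) = 3 → σ⁻¹(3) = 4
σ(5) = 6 → σ⁻¹(6) = 5
σ(6) = 5 → σ⁻¹(5) = 6
σ(7) = 4 → σ⁻¹(4) = 7

σ⁻¹ = [1 2 4 7 6 5 3]


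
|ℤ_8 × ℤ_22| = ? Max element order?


|ℤ_8 × ℤ_22| = 8 × 22 = 176
Max element order = lcm(8,22) = 88
Cyclic? No (gcd=2)

|ℤ_8×ℤ_22| = 176, max element order = 88
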